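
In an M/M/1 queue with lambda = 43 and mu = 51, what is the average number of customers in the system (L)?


rho = 43/51; L = rho/(1-rho) = 5.38

5.38


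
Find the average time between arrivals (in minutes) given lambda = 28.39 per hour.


Mean interarrival time = 60/lambda = 60/28.39 = 2.11 minutes

2.11 minutes


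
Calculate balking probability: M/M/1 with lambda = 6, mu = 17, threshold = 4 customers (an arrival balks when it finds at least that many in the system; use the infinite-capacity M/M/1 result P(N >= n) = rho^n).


P(N >= 4) = rho^4 = (6/17)^4 = 0.0155

0.0155


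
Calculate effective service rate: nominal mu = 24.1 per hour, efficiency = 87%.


Effective rate = mu * efficiency = 24.1 * 0.87 = 20.97 per hour

20.97 per hour


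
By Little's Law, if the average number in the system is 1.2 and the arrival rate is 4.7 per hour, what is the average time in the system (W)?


W = L / lambda = 1.2 / 4.7 = 0.2553 hours

0.2553 hours


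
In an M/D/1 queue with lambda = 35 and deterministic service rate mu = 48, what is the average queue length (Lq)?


M/D/1: Lq = rho^2 / (2*(1-rho)) where rho = 35/48; Lq = 0.98

0.98


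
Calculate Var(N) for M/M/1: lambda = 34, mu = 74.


rho = 34/74; Var(N) = rho/(1-rho)^2 = 1.57

1.57


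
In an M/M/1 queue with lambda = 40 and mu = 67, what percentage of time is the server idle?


Idle fraction = (1 - rho) * 100 = (1 - 40/67) * 100 = 40.3%

40.3%


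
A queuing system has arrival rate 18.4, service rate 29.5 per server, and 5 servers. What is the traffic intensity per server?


rho = lambda / (c * mu) = 18.4 / (5 * 29.5) = 0.1247

0.1247


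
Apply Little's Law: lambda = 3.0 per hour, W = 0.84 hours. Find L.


L = lambda * W = 3.0 * 0.84 = 2.52

2.52


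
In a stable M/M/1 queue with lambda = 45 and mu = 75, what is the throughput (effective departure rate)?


For a stable queue (lambda < mu), throughput = lambda = 45 per hour

45 per hour


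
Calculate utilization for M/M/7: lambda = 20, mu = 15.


rho = lambda/(c*mu) = 20/(7*15) = 0.1905

0.1905


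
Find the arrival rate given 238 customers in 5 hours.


lambda = total arrivals / time = 238 / 5 = 47.6 per hour

47.6 per hour


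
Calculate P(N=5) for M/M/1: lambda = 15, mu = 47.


rho = 15/47; P(n) = (1-rho)*rho^n = (1-15/47)*(15/47)^5 = 0.0023

0.0023


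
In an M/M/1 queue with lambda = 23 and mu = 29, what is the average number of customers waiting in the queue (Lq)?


rho = 23/29; Lq = rho^2/(1-rho) = 3.04

3.04


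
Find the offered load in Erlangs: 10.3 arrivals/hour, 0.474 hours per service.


Offered load a = lambda * E[S] = 10.3 * 0.474 = 4.88 Erlangs

4.88 Erlangs


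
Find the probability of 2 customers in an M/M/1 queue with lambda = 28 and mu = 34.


rho = 28/34; P(n) = (1-rho)*rho^n = (1-28/34)*(28/34)^2 = 0.1197

0.1197


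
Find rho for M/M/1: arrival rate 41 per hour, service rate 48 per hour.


rho = lambda/mu = 41/48 = 0.8542

0.8542


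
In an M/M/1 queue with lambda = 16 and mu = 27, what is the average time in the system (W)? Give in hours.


W = 1/(mu - lambda) = 1/(27 - 16) = 0.0909 hours

0.0909 hours


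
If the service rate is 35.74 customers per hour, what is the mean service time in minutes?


Mean service time = 60/mu = 60/35.74 = 1.68 minutes

1.68 minutes


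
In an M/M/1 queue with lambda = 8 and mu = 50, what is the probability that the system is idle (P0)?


P0 = 1 - rho = 1 - 8/50 = 0.84

0.84


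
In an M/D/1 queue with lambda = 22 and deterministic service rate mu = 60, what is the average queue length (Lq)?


M/D/1: Lq = rho^2 / (2*(1-rho)) where rho = 22/60; Lq = 0.11

0.11


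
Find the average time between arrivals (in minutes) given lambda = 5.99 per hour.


Mean interarrival time = 60/lambda = 60/5.99 = 10.02 minutes

10.02 minutes


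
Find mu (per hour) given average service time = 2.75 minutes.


mu = 60 / avg_service_time = 60 / 2.75 = 21.82 per hour

21.82 per hour


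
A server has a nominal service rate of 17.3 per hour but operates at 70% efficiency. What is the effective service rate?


Effective rate = mu * efficiency = 17.3 * 0.7 = 12.11 per hour

12.11 per hour


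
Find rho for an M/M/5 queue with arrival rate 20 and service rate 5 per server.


rho = lambda/(c*mu) = 20/(5*5) = 0.8

0.8


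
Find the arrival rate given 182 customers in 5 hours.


lambda = total arrivals / time = 182 / 5 = 36.4 per hour

36.4 per hour


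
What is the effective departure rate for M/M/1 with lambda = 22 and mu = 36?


For a stable queue (lambda < mu), throughput = lambda = 22 per hour

22 per hour


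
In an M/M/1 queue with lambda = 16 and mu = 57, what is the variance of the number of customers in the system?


rho = 16/57; Var(N) = rho/(1-rho)^2 = 0.54

0.54


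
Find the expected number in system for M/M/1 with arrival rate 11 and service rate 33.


rho = 11/33; L = rho/(1-rho) = 0.5

0.5


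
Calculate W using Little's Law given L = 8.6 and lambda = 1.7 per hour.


W = L / lambda = 8.6 / 1.7 = 5.0588 hours

5.0588 hours


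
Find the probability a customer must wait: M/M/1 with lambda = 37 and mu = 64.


P(wait) = rho = lambda/mu = 37/64 = 0.5781

0.5781


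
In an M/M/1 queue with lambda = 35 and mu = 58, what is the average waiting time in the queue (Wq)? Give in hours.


rho = 35/58; Wq = rho/(mu - lambda) = 0.0262 hours

0.0262 hours


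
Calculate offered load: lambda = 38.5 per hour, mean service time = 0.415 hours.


Offered load a = lambda * E[S] = 38.5 * 0.415 = 15.98 Erlangs

15.98 Erlangs


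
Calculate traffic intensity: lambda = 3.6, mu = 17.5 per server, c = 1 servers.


rho = lambda / (c * mu) = 3.6 / (1 * 17.5) = 0.2057

0.2057


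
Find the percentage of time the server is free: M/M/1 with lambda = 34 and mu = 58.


Idle fraction = (1 - rho) * 100 = (1 - 34/58) * 100 = 41.4%

41.4%


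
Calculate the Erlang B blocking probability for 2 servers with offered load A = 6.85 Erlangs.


B(N,A) = (A^N/N!) / sum(A^k/k!, k=0..N) with N=2, A=6.85 = 0.7493

0.7493


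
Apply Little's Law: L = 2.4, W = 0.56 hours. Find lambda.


lambda = L / W = 2.4 / 0.56 = 4.29 per hour

4.29 per hour


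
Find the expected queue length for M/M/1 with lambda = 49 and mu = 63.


rho = 49/63; Lq = rho^2/(1-rho) = 2.72

2.72


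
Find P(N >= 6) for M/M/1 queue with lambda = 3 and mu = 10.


P(N >= 6) = rho^6 = (3/10)^6 = 0.0007

0.0007


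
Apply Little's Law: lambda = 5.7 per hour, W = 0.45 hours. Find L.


L = lambda * W = 5.7 * 0.45 = 2.57

2.57


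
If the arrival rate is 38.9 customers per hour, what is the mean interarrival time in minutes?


Mean interarrival time = 60/lambda = 60/38.9 = 1.54 minutes

1.54 minutes


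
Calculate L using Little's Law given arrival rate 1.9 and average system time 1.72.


L = lambda * W = 1.9 * 1.72 = 3.27

3.27


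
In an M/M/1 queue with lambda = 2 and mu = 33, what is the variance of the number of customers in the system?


rho = 2/33; Var(N) = rho/(1-rho)^2 = 0.07

0.07


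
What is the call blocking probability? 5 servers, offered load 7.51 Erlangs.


B(N,A) = (A^N/N!) / sum(A^k/k!, k=0..N) with N=5, A=7.51 = 0.4536

0.4536


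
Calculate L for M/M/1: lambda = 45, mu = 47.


rho = 45/47; L = rho/(1-rho) = 22.5

22.5


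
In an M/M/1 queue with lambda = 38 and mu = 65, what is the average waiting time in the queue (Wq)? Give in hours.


rho = 38/65; Wq = rho/(mu - lambda) = 0.0217 hours

0.0217 hours


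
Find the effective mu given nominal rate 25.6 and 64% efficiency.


Effective rate = mu * efficiency = 25.6 * 0.64 = 16.38 per hour

16.38 per hour


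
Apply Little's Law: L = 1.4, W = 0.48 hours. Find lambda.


lambda = L / W = 1.4 / 0.48 = 2.92 per hour

2.92 per hour


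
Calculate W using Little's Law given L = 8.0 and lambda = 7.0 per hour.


W = L / lambda = 8.0 / 7.0 = 1.1429 hours

1.1429 hours


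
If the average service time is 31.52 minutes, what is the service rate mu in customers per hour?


mu = 60 / avg_service_time = 60 / 31.52 = 1.9 per hour

1.9 per hour


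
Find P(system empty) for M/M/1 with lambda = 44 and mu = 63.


P0 = 1 - rho = 1 - 44/63 = 0.3016

0.3016


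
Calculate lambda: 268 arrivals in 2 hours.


lambda = total arrivals / time = 268 / 2 = 134.0 per hour

134.0 per hour


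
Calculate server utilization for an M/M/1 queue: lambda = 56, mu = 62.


rho = lambda/mu = 56/62 = 0.9032

0.9032


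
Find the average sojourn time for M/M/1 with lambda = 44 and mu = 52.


W = 1/(mu - lambda) = 1/(52 - 44) = 0.125 hours

0.125 hours


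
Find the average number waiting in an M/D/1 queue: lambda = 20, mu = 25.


M/D/1: Lq = rho^2 / (2*(1-rho)) where rho = 20/25; Lq = 1.6

1.6


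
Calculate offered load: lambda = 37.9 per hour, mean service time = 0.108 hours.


Offered load a = lambda * E[S] = 37.9 * 0.108 = 4.09 Erlangs

4.09 Erlangs


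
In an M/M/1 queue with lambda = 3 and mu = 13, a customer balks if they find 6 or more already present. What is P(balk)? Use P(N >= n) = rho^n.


P(N >= 6) = rho^6 = (3/13)^6 = 0.0002

0.0002


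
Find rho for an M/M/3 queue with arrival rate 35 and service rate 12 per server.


rho = lambda/(c*mu) = 35/(3*12) = 0.9722

0.9722


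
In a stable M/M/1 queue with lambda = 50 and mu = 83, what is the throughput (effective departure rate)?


For a stable queue (lambda < mu), throughput = lambda = 50 per hour

50 per hour


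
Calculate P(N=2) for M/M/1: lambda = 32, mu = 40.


rho = 32/40; P(n) = (1-rho)*rho^n = (1-32/40)*(32/40)^2 = 0.128

0.128


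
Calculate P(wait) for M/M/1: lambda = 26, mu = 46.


P(wait) = rho = lambda/mu = 26/46 = 0.5652

0.5652


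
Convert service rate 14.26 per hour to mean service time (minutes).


Mean service time = 60/mu = 60/14.26 = 4.21 minutes

4.21 minutes


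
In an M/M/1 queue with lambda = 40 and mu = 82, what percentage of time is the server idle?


Idle fraction = (1 - rho) * 100 = (1 - 40/82) * 100 = 51.2%

51.2%


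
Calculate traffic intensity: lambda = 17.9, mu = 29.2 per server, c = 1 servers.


rho = lambda / (c * mu) = 17.9 / (1 * 29.2) = 0.613

0.613


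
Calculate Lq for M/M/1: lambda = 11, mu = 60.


rho = 11/60; Lq = rho^2/(1-rho) = 0.04

0.04


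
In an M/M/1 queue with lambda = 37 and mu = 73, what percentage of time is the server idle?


Idle fraction = (1 - rho) * 100 = (1 - 37/73) * 100 = 49.3%

49.3%


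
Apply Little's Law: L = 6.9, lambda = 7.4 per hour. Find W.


W = L / lambda = 6.9 / 7.4 = 0.9324 hours

0.9324 hours


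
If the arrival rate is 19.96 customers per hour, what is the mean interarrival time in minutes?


Mean interarrival time = 60/lambda = 60/19.96 = 3.01 minutes

3.01 minutes


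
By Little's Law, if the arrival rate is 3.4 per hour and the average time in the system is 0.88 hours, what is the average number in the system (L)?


L = lambda * W = 3.4 * 0.88 = 2.99

2.99


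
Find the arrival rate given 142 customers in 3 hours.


lambda = total arrivals / time = 142 / 3 = 47.33 per hour

47.33 per hour


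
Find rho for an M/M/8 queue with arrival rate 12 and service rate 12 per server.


rho = lambda/(c*mu) = 12/(8*12) = 0.125

0.125


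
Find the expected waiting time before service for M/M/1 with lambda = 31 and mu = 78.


rho = 31/78; Wq = rho/(mu - lambda) = 0.0085 hours

0.0085 hours


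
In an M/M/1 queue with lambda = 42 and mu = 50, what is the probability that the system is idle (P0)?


P0 = 1 - rho = 1 - 42/50 = 0.16

0.16


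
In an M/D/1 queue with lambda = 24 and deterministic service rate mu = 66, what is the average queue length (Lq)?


M/D/1: Lq = rho^2 / (2*(1-rho)) where rho = 24/66; Lq = 0.1

0.1


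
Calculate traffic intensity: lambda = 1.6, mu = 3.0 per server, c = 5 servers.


rho = lambda / (c * mu) = 1.6 / (5 * 3.0) = 0.1067

0.1067


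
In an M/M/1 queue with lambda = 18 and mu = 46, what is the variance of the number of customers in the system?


rho = 18/46; Var(N) = rho/(1-rho)^2 = 1.06

1.06


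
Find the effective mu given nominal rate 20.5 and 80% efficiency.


Effective rate = mu * efficiency = 20.5 * 0.8 = 16.4 per hour

16.4 per hour


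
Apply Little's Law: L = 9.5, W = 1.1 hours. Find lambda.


lambda = L / W = 9.5 / 1.1 = 8.64 per hour

8.64 per hour


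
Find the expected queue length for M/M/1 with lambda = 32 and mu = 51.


rho = 32/51; Lq = rho^2/(1-rho) = 1.06

1.06


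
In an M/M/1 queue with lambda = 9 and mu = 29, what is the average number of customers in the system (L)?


rho = 9/29; L = rho/(1-rho) = 0.45

0.45


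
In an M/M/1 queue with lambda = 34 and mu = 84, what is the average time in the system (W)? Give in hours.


W = 1/(mu - lambda) = 1/(84 - 34) = 0.02 hours

0.02 hours


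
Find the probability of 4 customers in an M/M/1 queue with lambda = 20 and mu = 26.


rho = 20/26; P(n) = (1-rho)*rho^n = (1-20/26)*(20/26)^4 = 0.0808

0.0808


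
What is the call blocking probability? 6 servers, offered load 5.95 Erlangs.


B(N,A) = (A^N/N!) / sum(A^k/k!, k=0..N) with N=6, A=5.95 = 0.2614

0.2614


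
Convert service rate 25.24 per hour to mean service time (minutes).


Mean service time = 60/mu = 60/25.24 = 2.38 minutes

2.38 minutes


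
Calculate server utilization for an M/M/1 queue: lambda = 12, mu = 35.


rho = lambda/mu = 12/35 = 0.3429

0.3429


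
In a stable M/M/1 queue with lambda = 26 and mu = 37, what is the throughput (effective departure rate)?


For a stable queue (lambda < mu), throughput = lambda = 26 per hour

26 per hour


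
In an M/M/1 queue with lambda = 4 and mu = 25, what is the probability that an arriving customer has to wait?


P(wait) = rho = lambda/mu = 4/25 = 0.16

0.16


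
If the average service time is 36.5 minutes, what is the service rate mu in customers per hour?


mu = 60 / avg_service_time = 60 / 36.5 = 1.64 per hour

1.64 per hour


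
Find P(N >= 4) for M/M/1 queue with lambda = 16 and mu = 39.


P(N >= 4) = rho^4 = (16/39)^4 = 0.0283

0.0283


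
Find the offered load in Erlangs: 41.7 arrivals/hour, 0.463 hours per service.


Offered load a = lambda * E[S] = 41.7 * 0.463 = 19.31 Erlangs

19.31 Erlangs


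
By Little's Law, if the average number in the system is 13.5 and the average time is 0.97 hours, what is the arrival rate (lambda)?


lambda = L / W = 13.5 / 0.97 = 13.92 per hour

13.92 per hour


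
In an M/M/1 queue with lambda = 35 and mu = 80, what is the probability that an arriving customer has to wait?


P(wait) = rho = lambda/mu = 35/80 = 0.4375

0.4375


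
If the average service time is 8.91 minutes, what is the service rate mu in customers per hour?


mu = 60 / avg_service_time = 60 / 8.91 = 6.73 per hour

6.73 per hour


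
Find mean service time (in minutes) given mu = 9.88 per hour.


Mean service time = 60/mu = 60/9.88 = 6.07 minutes

6.07 minutes


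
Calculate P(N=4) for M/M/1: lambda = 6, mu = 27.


rho = 6/27; P(n) = (1-rho)*rho^n = (1-6/27)*(6/27)^4 = 0.0019

0.0019


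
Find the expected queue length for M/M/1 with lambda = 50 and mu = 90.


rho = 50/90; Lq = rho^2/(1-rho) = 0.69

0.69


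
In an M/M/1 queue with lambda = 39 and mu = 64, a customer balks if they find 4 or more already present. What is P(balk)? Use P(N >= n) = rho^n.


P(N >= 4) = rho^4 = (39/64)^4 = 0.1379

0.1379


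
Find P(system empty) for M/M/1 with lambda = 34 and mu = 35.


P0 = 1 - rho = 1 - 34/35 = 0.0286

0.0286


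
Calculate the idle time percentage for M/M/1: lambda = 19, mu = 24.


Idle fraction = (1 - rho) * 100 = (1 - 19/24) * 100 = 20.8%

20.8%


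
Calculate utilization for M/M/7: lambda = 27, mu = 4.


rho = lambda/(c*mu) = 27/(7*4) = 0.9643

0.9643


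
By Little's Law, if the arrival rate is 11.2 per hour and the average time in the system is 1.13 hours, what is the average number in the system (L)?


L = lambda * W = 11.2 * 1.13 = 12.66

12.66


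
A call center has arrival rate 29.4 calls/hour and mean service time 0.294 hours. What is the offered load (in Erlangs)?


Offered load a = lambda * E[S] = 29.4 * 0.294 = 8.64 Erlangs

8.64 Erlangs


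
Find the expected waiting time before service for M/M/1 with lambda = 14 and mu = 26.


rho = 14/26; Wq = rho/(mu - lambda) = 0.0449 hours

0.0449 hours


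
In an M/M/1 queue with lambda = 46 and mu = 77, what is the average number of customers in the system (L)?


rho = 46/77; L = rho/(1-rho) = 1.48

1.48


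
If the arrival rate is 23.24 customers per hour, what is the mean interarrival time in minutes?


Mean interarrival time = 60/lambda = 60/23.24 = 2.58 minutes

2.58 minutes


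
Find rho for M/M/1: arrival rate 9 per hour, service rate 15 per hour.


rho = lambda/mu = 9/15 = 0.6

0.6


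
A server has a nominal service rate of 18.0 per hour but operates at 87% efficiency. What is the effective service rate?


Effective rate = mu * efficiency = 18.0 * 0.87 = 15.66 per hour

15.66 per hour


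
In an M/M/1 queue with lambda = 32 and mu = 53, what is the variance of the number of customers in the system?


rho = 32/53; Var(N) = rho/(1-rho)^2 = 3.85

3.85


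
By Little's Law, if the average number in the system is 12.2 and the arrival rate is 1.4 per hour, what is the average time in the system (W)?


W = L / lambda = 12.2 / 1.4 = 8.7143 hours

8.7143 hours


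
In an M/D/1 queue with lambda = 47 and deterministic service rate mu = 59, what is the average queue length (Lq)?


M/D/1: Lq = rho^2 / (2*(1-rho)) where rho = 47/59; Lq = 1.56

1.56


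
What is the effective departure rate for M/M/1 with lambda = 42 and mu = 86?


For a stable queue (lambda < mu), throughput = lambda = 42 per hour

42 per hour


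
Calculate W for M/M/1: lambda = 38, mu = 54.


W = 1/(mu - lambda) = 1/(54 - 38) = 0.0625 hours

0.0625 hours


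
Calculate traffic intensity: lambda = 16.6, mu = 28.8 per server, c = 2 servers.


rho = lambda / (c * mu) = 16.6 / (2 * 28.8) = 0.2882

0.2882


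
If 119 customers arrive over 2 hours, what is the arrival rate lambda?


lambda = total arrivals / time = 119 / 2 = 59.5 per hour

59.5 per hour


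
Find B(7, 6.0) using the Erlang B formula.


B(N,A) = (A^N/N!) / sum(A^k/k!, k=0..N) with N=7, A=6.0 = 0.1851

0.1851


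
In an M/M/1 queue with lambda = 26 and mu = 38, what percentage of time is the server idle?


Idle fraction = (1 - rho) * 100 = (1 - 26/38) * 100 = 31.6%

31.6%


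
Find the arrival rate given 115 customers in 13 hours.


lambda = total arrivals / time = 115 / 13 = 8.85 per hour

8.85 per hour


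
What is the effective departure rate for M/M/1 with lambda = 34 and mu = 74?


For a stable queue (lambda < mu), throughput = lambda = 34 per hour

34 per hour


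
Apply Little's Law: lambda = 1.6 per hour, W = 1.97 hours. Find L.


L = lambda * W = 1.6 * 1.97 = 3.15

3.15


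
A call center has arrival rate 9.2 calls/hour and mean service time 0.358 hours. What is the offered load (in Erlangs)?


Offered load a = lambda * E[S] = 9.2 * 0.358 = 3.29 Erlangs

3.29 Erlangs


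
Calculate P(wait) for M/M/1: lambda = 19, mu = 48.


P(wait) = rho = lambda/mu = 19/48 = 0.3958

0.3958


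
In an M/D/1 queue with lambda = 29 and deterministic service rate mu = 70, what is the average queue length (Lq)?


M/D/1: Lq = rho^2 / (2*(1-rho)) where rho = 29/70; Lq = 0.15

0.15


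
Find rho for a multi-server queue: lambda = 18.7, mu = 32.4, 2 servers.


rho = lambda / (c * mu) = 18.7 / (2 * 32.4) = 0.2886

0.2886


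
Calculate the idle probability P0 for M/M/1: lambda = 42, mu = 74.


P0 = 1 - rho = 1 - 42/74 = 0.4324

0.4324


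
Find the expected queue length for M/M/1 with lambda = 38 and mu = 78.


rho = 38/78; Lq = rho^2/(1-rho) = 0.46

0.46


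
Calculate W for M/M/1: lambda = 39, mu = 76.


W = 1/(mu - lambda) = 1/(76 - 39) = 0.027 hours

0.027 hours


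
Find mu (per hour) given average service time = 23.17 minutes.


mu = 60 / avg_service_time = 60 / 23.17 = 2.59 per hour

2.59 per hour


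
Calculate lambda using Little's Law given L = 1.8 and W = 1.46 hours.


lambda = L / W = 1.8 / 1.46 = 1.23 per hour

1.23 per hour


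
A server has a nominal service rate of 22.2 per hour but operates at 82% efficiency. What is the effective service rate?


Effective rate = mu * efficiency = 22.2 * 0.82 = 18.2 per hour

18.2 per hour


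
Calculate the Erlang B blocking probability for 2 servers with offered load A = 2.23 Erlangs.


B(N,A) = (A^N/N!) / sum(A^k/k!, k=0..N) with N=2, A=2.23 = 0.435

0.435


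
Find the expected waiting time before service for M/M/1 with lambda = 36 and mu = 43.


rho = 36/43; Wq = rho/(mu - lambda) = 0.1196 hours

0.1196 hours


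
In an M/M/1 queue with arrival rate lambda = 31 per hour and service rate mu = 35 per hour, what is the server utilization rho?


rho = lambda/mu = 31/35 = 0.8857

0.8857


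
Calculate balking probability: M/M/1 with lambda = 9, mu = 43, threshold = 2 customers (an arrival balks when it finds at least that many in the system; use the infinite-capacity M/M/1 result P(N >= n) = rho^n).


P(N >= 2) = rho^2 = (9/43)^2 = 0.0438

0.0438


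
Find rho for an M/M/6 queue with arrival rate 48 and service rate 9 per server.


rho = lambda/(c*mu) = 48/(6*9) = 0.8889

0.8889


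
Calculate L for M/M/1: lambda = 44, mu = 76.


rho = 44/76; L = rho/(1-rho) = 1.38

1.38


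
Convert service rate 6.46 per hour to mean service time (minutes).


Mean service time = 60/mu = 60/6.46 = 9.29 minutes

9.29 minutes


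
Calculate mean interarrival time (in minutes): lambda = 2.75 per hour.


Mean interarrival time = 60/lambda = 60/2.75 = 21.82 minutes

21.82 minutes


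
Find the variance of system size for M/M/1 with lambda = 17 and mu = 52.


rho = 17/52; Var(N) = rho/(1-rho)^2 = 0.72

0.72


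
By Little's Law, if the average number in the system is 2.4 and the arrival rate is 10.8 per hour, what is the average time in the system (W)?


W = L / lambda = 2.4 / 10.8 = 0.2222 hours

0.2222 hours


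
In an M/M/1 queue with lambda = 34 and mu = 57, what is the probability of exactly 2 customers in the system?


rho = 34/57; P(n) = (1-rho)*rho^n = (1-34/57)*(34/57)^2 = 0.1436

0.1436


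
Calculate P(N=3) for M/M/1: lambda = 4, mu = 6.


rho = 4/6; P(n) = (1-rho)*rho^n = (1-4/6)*(4/6)^3 = 0.0988

0.0988


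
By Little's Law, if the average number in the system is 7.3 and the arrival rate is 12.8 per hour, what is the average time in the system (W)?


W = L / lambda = 7.3 / 12.8 = 0.5703 hours

0.5703 hours


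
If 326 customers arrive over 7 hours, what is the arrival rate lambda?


lambda = total arrivals / time = 326 / 7 = 46.57 per hour

46.57 per hour


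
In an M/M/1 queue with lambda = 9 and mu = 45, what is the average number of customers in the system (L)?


rho = 9/45; L = rho/(1-rho) = 0.25

0.25


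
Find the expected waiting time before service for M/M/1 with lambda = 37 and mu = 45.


rho = 37/45; Wq = rho/(mu - lambda) = 0.1028 hours

0.1028 hours


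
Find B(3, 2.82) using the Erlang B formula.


B(N,A) = (A^N/N!) / sum(A^k/k!, k=0..N) with N=3, A=2.82 = 0.3241

0.3241


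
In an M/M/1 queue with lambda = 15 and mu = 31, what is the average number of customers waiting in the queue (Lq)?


rho = 15/31; Lq = rho^2/(1-rho) = 0.45

0.45


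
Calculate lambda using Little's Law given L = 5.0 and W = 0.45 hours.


lambda = L / W = 5.0 / 0.45 = 11.11 per hour

11.11 per hour


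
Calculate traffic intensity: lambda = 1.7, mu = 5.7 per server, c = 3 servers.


rho = lambda / (c * mu) = 1.7 / (3 * 5.7) = 0.0994

0.0994


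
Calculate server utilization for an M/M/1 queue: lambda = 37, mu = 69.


rho = lambda/mu = 37/69 = 0.5362

0.5362


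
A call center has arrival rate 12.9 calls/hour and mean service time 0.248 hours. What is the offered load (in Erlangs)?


Offered load a = lambda * E[S] = 12.9 * 0.248 = 3.2 Erlangs

3.2 Erlangs


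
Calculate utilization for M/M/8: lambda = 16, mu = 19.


rho = lambda/(c*mu) = 16/(8*19) = 0.1053

0.1053


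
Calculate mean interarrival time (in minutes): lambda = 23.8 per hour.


Mean interarrival time = 60/lambda = 60/23.8 = 2.52 minutes

2.52 minutes


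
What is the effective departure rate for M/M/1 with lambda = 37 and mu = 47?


For a stable queue (lambda < mu), throughput = lambda = 37 per hour

37 per hour


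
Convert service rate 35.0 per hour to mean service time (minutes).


Mean service time = 60/mu = 60/35.0 = 1.71 minutes

1.71 minutes


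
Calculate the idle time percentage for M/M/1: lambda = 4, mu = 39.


Idle fraction = (1 - rho) * 100 = (1 - 4/39) * 100 = 89.7%

89.7%


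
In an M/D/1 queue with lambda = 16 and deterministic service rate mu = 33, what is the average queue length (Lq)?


M/D/1: Lq = rho^2 / (2*(1-rho)) where rho = 16/33; Lq = 0.23

0.23


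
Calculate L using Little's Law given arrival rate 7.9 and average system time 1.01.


L = lambda * W = 7.9 * 1.01 = 7.98

7.98


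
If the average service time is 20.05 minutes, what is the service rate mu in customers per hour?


mu = 60 / avg_service_time = 60 / 20.05 = 2.99 per hour

2.99 per hour


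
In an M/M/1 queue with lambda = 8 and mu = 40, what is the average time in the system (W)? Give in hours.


W = 1/(mu - lambda) = 1/(40 - 8) = 0.0313 hours

0.0313 hours


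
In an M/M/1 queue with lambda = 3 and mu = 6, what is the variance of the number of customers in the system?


rho = 3/6; Var(N) = rho/(1-rho)^2 = 2.0

2.0


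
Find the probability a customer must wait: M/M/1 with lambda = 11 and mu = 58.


P(wait) = rho = lambda/mu = 11/58 = 0.1897

0.1897


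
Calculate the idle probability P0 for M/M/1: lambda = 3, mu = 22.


P0 = 1 - rho = 1 - 3/22 = 0.8636

0.8636


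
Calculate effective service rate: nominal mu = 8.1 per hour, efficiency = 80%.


Effective rate = mu * efficiency = 8.1 * 0.8 = 6.48 per hour

6.48 per hour


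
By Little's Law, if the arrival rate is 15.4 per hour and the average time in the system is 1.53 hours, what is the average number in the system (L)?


L = lambda * W = 15.4 * 1.53 = 23.56

23.56


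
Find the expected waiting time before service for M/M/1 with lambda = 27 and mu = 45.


rho = 27/45; Wq = rho/(mu - lambda) = 0.0333 hours

0.0333 hours


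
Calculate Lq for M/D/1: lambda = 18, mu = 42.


M/D/1: Lq = rho^2 / (2*(1-rho)) where rho = 18/42; Lq = 0.16

0.16


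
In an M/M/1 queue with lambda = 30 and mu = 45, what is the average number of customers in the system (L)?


rho = 30/45; L = rho/(1-rho) = 2.0

2.0


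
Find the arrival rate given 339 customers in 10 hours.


lambda = total arrivals / time = 339 / 10 = 33.9 per hour

33.9 per hour


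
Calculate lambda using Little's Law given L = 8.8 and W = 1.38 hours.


lambda = L / W = 8.8 / 1.38 = 6.38 per hour

6.38 per hour


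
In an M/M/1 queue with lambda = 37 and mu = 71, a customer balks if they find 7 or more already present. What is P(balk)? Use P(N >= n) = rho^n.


P(N >= 7) = rho^7 = (37/71)^7 = 0.0104

0.0104


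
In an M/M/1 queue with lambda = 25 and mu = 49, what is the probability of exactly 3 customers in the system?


rho = 25/49; P(n) = (1-rho)*rho^n = (1-25/49)*(25/49)^3 = 0.065

0.065


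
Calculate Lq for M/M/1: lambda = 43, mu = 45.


rho = 43/45; Lq = rho^2/(1-rho) = 20.54

20.54


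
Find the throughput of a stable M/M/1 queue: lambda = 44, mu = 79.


For a stable queue (lambda < mu), throughput = lambda = 44 per hour

44 per hour


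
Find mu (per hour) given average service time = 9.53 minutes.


mu = 60 / avg_service_time = 60 / 9.53 = 6.3 per hour

6.3 per hour


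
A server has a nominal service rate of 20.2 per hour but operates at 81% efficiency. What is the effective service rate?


Effective rate = mu * efficiency = 20.2 * 0.81 = 16.36 per hour

16.36 per hour


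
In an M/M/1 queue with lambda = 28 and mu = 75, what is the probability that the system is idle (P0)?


P0 = 1 - rho = 1 - 28/75 = 0.6267

0.6267


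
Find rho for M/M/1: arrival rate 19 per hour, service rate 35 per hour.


rho = lambda/mu = 19/35 = 0.5429

0.5429


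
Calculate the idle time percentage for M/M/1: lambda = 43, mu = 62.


Idle fraction = (1 - rho) * 100 = (1 - 43/62) * 100 = 30.6%

30.6%


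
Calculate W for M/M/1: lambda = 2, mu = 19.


W = 1/(mu - lambda) = 1/(19 - 2) = 0.0588 hours

0.0588 hours


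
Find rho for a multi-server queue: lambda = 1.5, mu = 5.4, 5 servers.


rho = lambda / (c * mu) = 1.5 / (5 * 5.4) = 0.0556

0.0556


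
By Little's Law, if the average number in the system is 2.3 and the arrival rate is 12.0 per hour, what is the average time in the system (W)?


W = L / lambda = 2.3 / 12.0 = 0.1917 hours

0.1917 hours


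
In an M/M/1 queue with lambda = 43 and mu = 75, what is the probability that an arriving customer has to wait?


P(wait) = rho = lambda/mu = 43/75 = 0.5733

0.5733


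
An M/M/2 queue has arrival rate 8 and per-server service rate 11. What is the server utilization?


rho = lambda/(c*mu) = 8/(2*11) = 0.3636

0.3636


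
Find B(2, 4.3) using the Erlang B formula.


B(N,A) = (A^N/N!) / sum(A^k/k!, k=0..N) with N=2, A=4.3 = 0.6356

0.6356


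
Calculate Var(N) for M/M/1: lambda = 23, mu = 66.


rho = 23/66; Var(N) = rho/(1-rho)^2 = 0.82

0.82


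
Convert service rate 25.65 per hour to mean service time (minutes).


Mean service time = 60/mu = 60/25.65 = 2.34 minutes

2.34 minutes


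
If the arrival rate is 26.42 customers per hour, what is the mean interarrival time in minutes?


Mean interarrival time = 60/lambda = 60/26.42 = 2.27 minutes

2.27 minutes


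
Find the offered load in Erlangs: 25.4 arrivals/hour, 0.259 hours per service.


Offered load a = lambda * E[S] = 25.4 * 0.259 = 6.58 Erlangs

6.58 Erlangs


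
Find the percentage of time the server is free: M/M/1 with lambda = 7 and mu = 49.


Idle fraction = (1 - rho) * 100 = (1 - 7/49) * 100 = 85.7%

85.7%


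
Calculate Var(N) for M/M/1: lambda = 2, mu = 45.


rho = 2/45; Var(N) = rho/(1-rho)^2 = 0.05

0.05


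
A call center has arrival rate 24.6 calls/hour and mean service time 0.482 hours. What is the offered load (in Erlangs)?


Offered load a = lambda * E[S] = 24.6 * 0.482 = 11.86 Erlangs

11.86 Erlangs


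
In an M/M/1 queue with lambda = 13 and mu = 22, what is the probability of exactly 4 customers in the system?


rho = 13/22; P(n) = (1-rho)*rho^n = (1-13/22)*(13/22)^4 = 0.0499

0.0499


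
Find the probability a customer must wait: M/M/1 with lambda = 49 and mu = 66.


P(wait) = rho = lambda/mu = 49/66 = 0.7424

0.7424


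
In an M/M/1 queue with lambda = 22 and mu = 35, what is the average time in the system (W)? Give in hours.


W = 1/(mu - lambda) = 1/(35 - 22) = 0.0769 hours

0.0769 hours


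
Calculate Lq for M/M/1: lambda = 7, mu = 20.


rho = 7/20; Lq = rho^2/(1-rho) = 0.19

0.19


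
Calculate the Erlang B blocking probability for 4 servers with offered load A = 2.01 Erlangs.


B(N,A) = (A^N/N!) / sum(A^k/k!, k=0..N) with N=4, A=2.01 = 0.0963

0.0963


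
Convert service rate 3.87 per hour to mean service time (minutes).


Mean service time = 60/mu = 60/3.87 = 15.5 minutes

15.5 minutes


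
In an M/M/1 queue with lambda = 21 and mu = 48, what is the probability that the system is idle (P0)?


P0 = 1 - rho = 1 - 21/48 = 0.5625

0.5625


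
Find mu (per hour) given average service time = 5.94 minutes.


mu = 60 / avg_service_time = 60 / 5.94 = 10.1 per hour

10.1 per hour


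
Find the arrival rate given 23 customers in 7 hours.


lambda = total arrivals / time = 23 / 7 = 3.29 per hour

3.29 per hour


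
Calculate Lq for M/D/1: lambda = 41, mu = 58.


M/D/1: Lq = rho^2 / (2*(1-rho)) where rho = 41/58; Lq = 0.85

0.85


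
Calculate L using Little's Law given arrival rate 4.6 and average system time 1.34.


L = lambda * W = 4.6 * 1.34 = 6.16

6.16


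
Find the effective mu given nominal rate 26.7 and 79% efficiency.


Effective rate = mu * efficiency = 26.7 * 0.79 = 21.09 per hour

21.09 per hour


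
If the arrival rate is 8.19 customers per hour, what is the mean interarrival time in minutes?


Mean interarrival time = 60/lambda = 60/8.19 = 7.33 minutes

7.33 minutes


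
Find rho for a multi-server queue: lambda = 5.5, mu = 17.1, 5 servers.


rho = lambda / (c * mu) = 5.5 / (5 * 17.1) = 0.0643

0.0643


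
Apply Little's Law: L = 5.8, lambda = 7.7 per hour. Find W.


W = L / lambda = 5.8 / 7.7 = 0.7532 hours

0.7532 hours


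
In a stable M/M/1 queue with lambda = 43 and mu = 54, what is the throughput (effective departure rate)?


For a stable queue (lambda < mu), throughput = lambda = 43 per hour

43 per hour


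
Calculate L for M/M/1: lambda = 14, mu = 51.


rho = 14/51; L = rho/(1-rho) = 0.38

0.38


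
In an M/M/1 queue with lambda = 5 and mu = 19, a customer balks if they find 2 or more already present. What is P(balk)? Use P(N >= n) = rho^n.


P(N >= 2) = rho^2 = (5/19)^2 = 0.0693

0.0693


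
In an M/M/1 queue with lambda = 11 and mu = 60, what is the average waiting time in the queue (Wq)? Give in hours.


rho = 11/60; Wq = rho/(mu - lambda) = 0.0037 hours

0.0037 hours


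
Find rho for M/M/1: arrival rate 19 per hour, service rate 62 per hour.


rho = lambda/mu = 19/62 = 0.3065

0.3065


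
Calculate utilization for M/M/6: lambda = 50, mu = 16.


rho = lambda/(c*mu) = 50/(6*16) = 0.5208

0.5208


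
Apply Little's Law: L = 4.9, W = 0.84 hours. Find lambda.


lambda = L / W = 4.9 / 0.84 = 5.83 per hour

5.83 per hour


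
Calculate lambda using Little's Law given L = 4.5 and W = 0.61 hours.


lambda = L / W = 4.5 / 0.61 = 7.38 per hour

7.38 per hour


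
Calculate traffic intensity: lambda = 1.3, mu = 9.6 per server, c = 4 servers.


rho = lambda / (c * mu) = 1.3 / (4 * 9.6) = 0.0339

0.0339


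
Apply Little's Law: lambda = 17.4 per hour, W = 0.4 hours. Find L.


L = lambda * W = 17.4 * 0.4 = 6.96

6.96


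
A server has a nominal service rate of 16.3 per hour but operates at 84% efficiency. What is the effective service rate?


Effective rate = mu * efficiency = 16.3 * 0.84 = 13.69 per hour

13.69 per hour


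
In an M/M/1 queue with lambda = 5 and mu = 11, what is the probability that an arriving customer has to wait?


P(wait) = rho = lambda/mu = 5/11 = 0.4545

0.4545


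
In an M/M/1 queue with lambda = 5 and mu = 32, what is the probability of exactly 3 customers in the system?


rho = 5/32; P(n) = (1-rho)*rho^n = (1-5/32)*(5/32)^3 = 0.0032

0.0032


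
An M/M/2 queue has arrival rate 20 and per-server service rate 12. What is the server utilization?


rho = lambda/(c*mu) = 20/(2*12) = 0.8333

0.8333


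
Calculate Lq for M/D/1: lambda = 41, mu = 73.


M/D/1: Lq = rho^2 / (2*(1-rho)) where rho = 41/73; Lq = 0.36

0.36


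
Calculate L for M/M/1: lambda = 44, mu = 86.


rho = 44/86; L = rho/(1-rho) = 1.05

1.05


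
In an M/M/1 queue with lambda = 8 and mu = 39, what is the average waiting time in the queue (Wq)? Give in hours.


rho = 8/39; Wq = rho/(mu - lambda) = 0.0066 hours

0.0066 hours


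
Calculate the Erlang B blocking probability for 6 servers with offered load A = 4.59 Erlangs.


B(N,A) = (A^N/N!) / sum(A^k/k!, k=0..N) with N=6, A=4.59 = 0.1609

0.1609


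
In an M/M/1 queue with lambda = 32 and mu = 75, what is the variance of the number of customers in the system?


rho = 32/75; Var(N) = rho/(1-rho)^2 = 1.3

1.3


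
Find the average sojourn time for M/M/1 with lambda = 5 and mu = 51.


W = 1/(mu - lambda) = 1/(51 - 5) = 0.0217 hours

0.0217 hours


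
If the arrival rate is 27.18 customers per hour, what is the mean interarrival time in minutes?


Mean interarrival time = 60/lambda = 60/27.18 = 2.21 minutes

2.21 minutes


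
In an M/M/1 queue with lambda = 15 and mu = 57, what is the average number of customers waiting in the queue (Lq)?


rho = 15/57; Lq = rho^2/(1-rho) = 0.09

0.09


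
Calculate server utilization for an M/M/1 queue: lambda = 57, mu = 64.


rho = lambda/mu = 57/64 = 0.8906

0.8906


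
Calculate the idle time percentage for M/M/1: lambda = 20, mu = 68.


Idle fraction = (1 - rho) * 100 = (1 - 20/68) * 100 = 70.6%

70.6%


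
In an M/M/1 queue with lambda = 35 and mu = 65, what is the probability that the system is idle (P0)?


P0 = 1 - rho = 1 - 35/65 = 0.4615

0.4615


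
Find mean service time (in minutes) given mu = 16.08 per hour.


Mean service time = 60/mu = 60/16.08 = 3.73 minutes

3.73 minutes


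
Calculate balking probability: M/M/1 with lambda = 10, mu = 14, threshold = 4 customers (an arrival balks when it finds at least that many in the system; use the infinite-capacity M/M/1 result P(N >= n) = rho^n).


P(N >= 4) = rho^4 = (10/14)^4 = 0.2603

0.2603


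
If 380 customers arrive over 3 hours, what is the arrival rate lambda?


lambda = total arrivals / time = 380 / 3 = 126.67 per hour

126.67 per hour


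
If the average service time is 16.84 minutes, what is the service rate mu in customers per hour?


mu = 60 / avg_service_time = 60 / 16.84 = 3.56 per hour

3.56 per hour


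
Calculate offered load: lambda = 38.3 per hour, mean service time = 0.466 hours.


Offered load a = lambda * E[S] = 38.3 * 0.466 = 17.85 Erlangs

17.85 Erlangs


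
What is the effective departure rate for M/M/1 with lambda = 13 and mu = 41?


For a stable queue (lambda < mu), throughput = lambda = 13 per hour

13 per hour


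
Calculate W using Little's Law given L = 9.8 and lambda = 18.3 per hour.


W = L / lambda = 9.8 / 18.3 = 0.5355 hours

0.5355 hours


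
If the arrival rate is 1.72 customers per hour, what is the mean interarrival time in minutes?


Mean interarrival time = 60/lambda = 60/1.72 = 34.88 minutes

34.88 minutes


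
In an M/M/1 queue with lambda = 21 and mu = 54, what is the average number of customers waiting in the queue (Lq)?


rho = 21/54; Lq = rho^2/(1-rho) = 0.25

0.25


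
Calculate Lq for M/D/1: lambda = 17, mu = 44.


M/D/1: Lq = rho^2 / (2*(1-rho)) where rho = 17/44; Lq = 0.12

0.12


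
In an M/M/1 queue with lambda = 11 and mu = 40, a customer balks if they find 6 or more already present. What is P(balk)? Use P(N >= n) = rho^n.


P(N >= 6) = rho^6 = (11/40)^6 = 0.0004

0.0004


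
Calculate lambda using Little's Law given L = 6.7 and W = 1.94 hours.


lambda = L / W = 6.7 / 1.94 = 3.45 per hour

3.45 per hour


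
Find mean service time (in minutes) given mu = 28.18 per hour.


Mean service time = 60/mu = 60/28.18 = 2.13 minutes

2.13 minutes


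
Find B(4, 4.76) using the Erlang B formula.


B(N,A) = (A^N/N!) / sum(A^k/k!, k=0..N) with N=4, A=4.76 = 0.3789

0.3789
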